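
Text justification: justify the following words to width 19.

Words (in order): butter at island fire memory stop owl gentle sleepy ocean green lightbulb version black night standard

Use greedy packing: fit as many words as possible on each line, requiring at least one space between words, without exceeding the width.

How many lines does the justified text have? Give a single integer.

Answer: 7

Derivation:
Line 1: ['butter', 'at', 'island'] (min_width=16, slack=3)
Line 2: ['fire', 'memory', 'stop'] (min_width=16, slack=3)
Line 3: ['owl', 'gentle', 'sleepy'] (min_width=17, slack=2)
Line 4: ['ocean', 'green'] (min_width=11, slack=8)
Line 5: ['lightbulb', 'version'] (min_width=17, slack=2)
Line 6: ['black', 'night'] (min_width=11, slack=8)
Line 7: ['standard'] (min_width=8, slack=11)
Total lines: 7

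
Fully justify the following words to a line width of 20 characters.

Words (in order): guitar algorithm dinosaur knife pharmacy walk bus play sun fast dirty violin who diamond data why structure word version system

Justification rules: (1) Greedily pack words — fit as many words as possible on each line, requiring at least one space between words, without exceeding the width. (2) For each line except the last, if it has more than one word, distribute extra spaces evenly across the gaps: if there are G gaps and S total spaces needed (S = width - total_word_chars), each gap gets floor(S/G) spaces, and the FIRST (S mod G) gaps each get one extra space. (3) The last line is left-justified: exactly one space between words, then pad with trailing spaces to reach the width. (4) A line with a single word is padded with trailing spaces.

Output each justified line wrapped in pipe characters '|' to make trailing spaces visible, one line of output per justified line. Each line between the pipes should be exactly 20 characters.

Line 1: ['guitar', 'algorithm'] (min_width=16, slack=4)
Line 2: ['dinosaur', 'knife'] (min_width=14, slack=6)
Line 3: ['pharmacy', 'walk', 'bus'] (min_width=17, slack=3)
Line 4: ['play', 'sun', 'fast', 'dirty'] (min_width=19, slack=1)
Line 5: ['violin', 'who', 'diamond'] (min_width=18, slack=2)
Line 6: ['data', 'why', 'structure'] (min_width=18, slack=2)
Line 7: ['word', 'version', 'system'] (min_width=19, slack=1)

Answer: |guitar     algorithm|
|dinosaur       knife|
|pharmacy   walk  bus|
|play  sun fast dirty|
|violin  who  diamond|
|data  why  structure|
|word version system |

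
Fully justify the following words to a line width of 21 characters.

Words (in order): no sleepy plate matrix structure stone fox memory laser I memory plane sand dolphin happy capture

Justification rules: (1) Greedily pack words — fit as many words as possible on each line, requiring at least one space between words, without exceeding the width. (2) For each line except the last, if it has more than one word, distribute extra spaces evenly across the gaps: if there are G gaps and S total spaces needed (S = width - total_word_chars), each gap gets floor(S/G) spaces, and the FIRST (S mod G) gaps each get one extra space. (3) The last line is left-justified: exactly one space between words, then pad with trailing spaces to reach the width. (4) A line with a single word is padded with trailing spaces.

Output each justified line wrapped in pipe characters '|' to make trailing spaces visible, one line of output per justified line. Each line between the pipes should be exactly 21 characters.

Line 1: ['no', 'sleepy', 'plate'] (min_width=15, slack=6)
Line 2: ['matrix', 'structure'] (min_width=16, slack=5)
Line 3: ['stone', 'fox', 'memory'] (min_width=16, slack=5)
Line 4: ['laser', 'I', 'memory', 'plane'] (min_width=20, slack=1)
Line 5: ['sand', 'dolphin', 'happy'] (min_width=18, slack=3)
Line 6: ['capture'] (min_width=7, slack=14)

Answer: |no    sleepy    plate|
|matrix      structure|
|stone    fox   memory|
|laser  I memory plane|
|sand   dolphin  happy|
|capture              |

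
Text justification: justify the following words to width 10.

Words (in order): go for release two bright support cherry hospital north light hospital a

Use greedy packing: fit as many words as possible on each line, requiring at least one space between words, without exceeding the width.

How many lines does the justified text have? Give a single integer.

Line 1: ['go', 'for'] (min_width=6, slack=4)
Line 2: ['release'] (min_width=7, slack=3)
Line 3: ['two', 'bright'] (min_width=10, slack=0)
Line 4: ['support'] (min_width=7, slack=3)
Line 5: ['cherry'] (min_width=6, slack=4)
Line 6: ['hospital'] (min_width=8, slack=2)
Line 7: ['north'] (min_width=5, slack=5)
Line 8: ['light'] (min_width=5, slack=5)
Line 9: ['hospital', 'a'] (min_width=10, slack=0)
Total lines: 9

Answer: 9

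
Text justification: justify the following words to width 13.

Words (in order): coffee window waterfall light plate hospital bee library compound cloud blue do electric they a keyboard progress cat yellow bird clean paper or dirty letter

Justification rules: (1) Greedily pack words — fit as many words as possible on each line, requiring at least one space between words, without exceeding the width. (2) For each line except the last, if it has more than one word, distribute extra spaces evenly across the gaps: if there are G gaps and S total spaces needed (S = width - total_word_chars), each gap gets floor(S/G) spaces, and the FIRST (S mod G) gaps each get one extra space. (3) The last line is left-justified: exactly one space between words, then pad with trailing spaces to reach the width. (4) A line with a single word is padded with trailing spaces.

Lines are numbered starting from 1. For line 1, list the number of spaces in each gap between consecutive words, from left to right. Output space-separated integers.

Answer: 1

Derivation:
Line 1: ['coffee', 'window'] (min_width=13, slack=0)
Line 2: ['waterfall'] (min_width=9, slack=4)
Line 3: ['light', 'plate'] (min_width=11, slack=2)
Line 4: ['hospital', 'bee'] (min_width=12, slack=1)
Line 5: ['library'] (min_width=7, slack=6)
Line 6: ['compound'] (min_width=8, slack=5)
Line 7: ['cloud', 'blue', 'do'] (min_width=13, slack=0)
Line 8: ['electric', 'they'] (min_width=13, slack=0)
Line 9: ['a', 'keyboard'] (min_width=10, slack=3)
Line 10: ['progress', 'cat'] (min_width=12, slack=1)
Line 11: ['yellow', 'bird'] (min_width=11, slack=2)
Line 12: ['clean', 'paper'] (min_width=11, slack=2)
Line 13: ['or', 'dirty'] (min_width=8, slack=5)
Line 14: ['letter'] (min_width=6, slack=7)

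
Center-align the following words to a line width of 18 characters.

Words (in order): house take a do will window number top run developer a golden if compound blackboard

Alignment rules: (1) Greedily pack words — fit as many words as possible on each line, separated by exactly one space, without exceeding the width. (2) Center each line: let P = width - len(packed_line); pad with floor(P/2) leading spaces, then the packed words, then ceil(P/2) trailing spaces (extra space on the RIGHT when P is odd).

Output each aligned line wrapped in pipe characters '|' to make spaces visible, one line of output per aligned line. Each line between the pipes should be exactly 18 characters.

Line 1: ['house', 'take', 'a', 'do'] (min_width=15, slack=3)
Line 2: ['will', 'window', 'number'] (min_width=18, slack=0)
Line 3: ['top', 'run', 'developer'] (min_width=17, slack=1)
Line 4: ['a', 'golden', 'if'] (min_width=11, slack=7)
Line 5: ['compound'] (min_width=8, slack=10)
Line 6: ['blackboard'] (min_width=10, slack=8)

Answer: | house take a do  |
|will window number|
|top run developer |
|   a golden if    |
|     compound     |
|    blackboard    |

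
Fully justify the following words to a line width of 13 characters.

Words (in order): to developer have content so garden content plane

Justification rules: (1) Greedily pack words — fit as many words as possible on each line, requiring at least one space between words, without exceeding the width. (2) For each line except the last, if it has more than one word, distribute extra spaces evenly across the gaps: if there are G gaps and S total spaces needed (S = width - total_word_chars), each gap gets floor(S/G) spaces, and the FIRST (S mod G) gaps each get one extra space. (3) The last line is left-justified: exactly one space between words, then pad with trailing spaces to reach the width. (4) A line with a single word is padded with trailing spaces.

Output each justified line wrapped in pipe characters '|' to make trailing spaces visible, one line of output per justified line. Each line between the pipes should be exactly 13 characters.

Answer: |to  developer|
|have  content|
|so     garden|
|content plane|

Derivation:
Line 1: ['to', 'developer'] (min_width=12, slack=1)
Line 2: ['have', 'content'] (min_width=12, slack=1)
Line 3: ['so', 'garden'] (min_width=9, slack=4)
Line 4: ['content', 'plane'] (min_width=13, slack=0)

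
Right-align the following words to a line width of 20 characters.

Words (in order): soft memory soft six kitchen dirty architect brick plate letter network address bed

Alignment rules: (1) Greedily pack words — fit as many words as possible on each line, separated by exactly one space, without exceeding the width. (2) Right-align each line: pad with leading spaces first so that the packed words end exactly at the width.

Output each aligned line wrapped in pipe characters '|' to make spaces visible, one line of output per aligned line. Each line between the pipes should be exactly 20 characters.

Answer: |soft memory soft six|
|       kitchen dirty|
|     architect brick|
|plate letter network|
|         address bed|

Derivation:
Line 1: ['soft', 'memory', 'soft', 'six'] (min_width=20, slack=0)
Line 2: ['kitchen', 'dirty'] (min_width=13, slack=7)
Line 3: ['architect', 'brick'] (min_width=15, slack=5)
Line 4: ['plate', 'letter', 'network'] (min_width=20, slack=0)
Line 5: ['address', 'bed'] (min_width=11, slack=9)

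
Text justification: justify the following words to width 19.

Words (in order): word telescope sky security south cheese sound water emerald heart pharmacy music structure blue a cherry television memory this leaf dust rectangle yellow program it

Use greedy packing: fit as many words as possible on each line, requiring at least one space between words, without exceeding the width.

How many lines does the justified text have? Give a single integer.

Line 1: ['word', 'telescope', 'sky'] (min_width=18, slack=1)
Line 2: ['security', 'south'] (min_width=14, slack=5)
Line 3: ['cheese', 'sound', 'water'] (min_width=18, slack=1)
Line 4: ['emerald', 'heart'] (min_width=13, slack=6)
Line 5: ['pharmacy', 'music'] (min_width=14, slack=5)
Line 6: ['structure', 'blue', 'a'] (min_width=16, slack=3)
Line 7: ['cherry', 'television'] (min_width=17, slack=2)
Line 8: ['memory', 'this', 'leaf'] (min_width=16, slack=3)
Line 9: ['dust', 'rectangle'] (min_width=14, slack=5)
Line 10: ['yellow', 'program', 'it'] (min_width=17, slack=2)
Total lines: 10

Answer: 10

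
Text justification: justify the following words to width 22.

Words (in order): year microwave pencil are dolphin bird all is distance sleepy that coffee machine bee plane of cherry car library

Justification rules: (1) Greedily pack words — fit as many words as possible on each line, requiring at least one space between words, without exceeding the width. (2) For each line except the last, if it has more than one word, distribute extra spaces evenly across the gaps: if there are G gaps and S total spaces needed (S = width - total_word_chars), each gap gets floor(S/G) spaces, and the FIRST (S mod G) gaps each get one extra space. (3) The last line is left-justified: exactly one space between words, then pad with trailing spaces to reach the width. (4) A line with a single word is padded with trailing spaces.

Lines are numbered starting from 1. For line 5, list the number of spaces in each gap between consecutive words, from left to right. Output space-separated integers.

Answer: 2 2 2

Derivation:
Line 1: ['year', 'microwave', 'pencil'] (min_width=21, slack=1)
Line 2: ['are', 'dolphin', 'bird', 'all'] (min_width=20, slack=2)
Line 3: ['is', 'distance', 'sleepy'] (min_width=18, slack=4)
Line 4: ['that', 'coffee', 'machine'] (min_width=19, slack=3)
Line 5: ['bee', 'plane', 'of', 'cherry'] (min_width=19, slack=3)
Line 6: ['car', 'library'] (min_width=11, slack=11)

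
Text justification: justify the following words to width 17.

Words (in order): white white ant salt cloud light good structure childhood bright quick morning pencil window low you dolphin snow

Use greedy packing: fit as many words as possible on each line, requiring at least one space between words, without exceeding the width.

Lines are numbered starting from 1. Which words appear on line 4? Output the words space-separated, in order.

Line 1: ['white', 'white', 'ant'] (min_width=15, slack=2)
Line 2: ['salt', 'cloud', 'light'] (min_width=16, slack=1)
Line 3: ['good', 'structure'] (min_width=14, slack=3)
Line 4: ['childhood', 'bright'] (min_width=16, slack=1)
Line 5: ['quick', 'morning'] (min_width=13, slack=4)
Line 6: ['pencil', 'window', 'low'] (min_width=17, slack=0)
Line 7: ['you', 'dolphin', 'snow'] (min_width=16, slack=1)

Answer: childhood bright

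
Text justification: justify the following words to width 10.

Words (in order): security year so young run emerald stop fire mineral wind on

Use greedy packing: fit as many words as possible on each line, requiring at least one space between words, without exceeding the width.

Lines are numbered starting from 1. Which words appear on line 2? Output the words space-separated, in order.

Answer: year so

Derivation:
Line 1: ['security'] (min_width=8, slack=2)
Line 2: ['year', 'so'] (min_width=7, slack=3)
Line 3: ['young', 'run'] (min_width=9, slack=1)
Line 4: ['emerald'] (min_width=7, slack=3)
Line 5: ['stop', 'fire'] (min_width=9, slack=1)
Line 6: ['mineral'] (min_width=7, slack=3)
Line 7: ['wind', 'on'] (min_width=7, slack=3)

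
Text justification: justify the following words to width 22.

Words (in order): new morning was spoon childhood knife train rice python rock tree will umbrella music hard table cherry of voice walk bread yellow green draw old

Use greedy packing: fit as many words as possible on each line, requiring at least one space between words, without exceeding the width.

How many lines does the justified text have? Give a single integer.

Line 1: ['new', 'morning', 'was', 'spoon'] (min_width=21, slack=1)
Line 2: ['childhood', 'knife', 'train'] (min_width=21, slack=1)
Line 3: ['rice', 'python', 'rock', 'tree'] (min_width=21, slack=1)
Line 4: ['will', 'umbrella', 'music'] (min_width=19, slack=3)
Line 5: ['hard', 'table', 'cherry', 'of'] (min_width=20, slack=2)
Line 6: ['voice', 'walk', 'bread'] (min_width=16, slack=6)
Line 7: ['yellow', 'green', 'draw', 'old'] (min_width=21, slack=1)
Total lines: 7

Answer: 7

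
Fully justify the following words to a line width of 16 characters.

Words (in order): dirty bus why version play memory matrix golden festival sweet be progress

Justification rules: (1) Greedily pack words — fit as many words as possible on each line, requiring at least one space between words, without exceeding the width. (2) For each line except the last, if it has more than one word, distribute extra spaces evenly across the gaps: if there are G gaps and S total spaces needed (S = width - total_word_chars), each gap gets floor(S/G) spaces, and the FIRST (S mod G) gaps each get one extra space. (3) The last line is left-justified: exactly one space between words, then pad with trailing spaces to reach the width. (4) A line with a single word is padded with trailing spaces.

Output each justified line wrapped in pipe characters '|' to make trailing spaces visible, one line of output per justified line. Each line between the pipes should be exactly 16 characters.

Answer: |dirty   bus  why|
|version     play|
|memory    matrix|
|golden  festival|
|sweet         be|
|progress        |

Derivation:
Line 1: ['dirty', 'bus', 'why'] (min_width=13, slack=3)
Line 2: ['version', 'play'] (min_width=12, slack=4)
Line 3: ['memory', 'matrix'] (min_width=13, slack=3)
Line 4: ['golden', 'festival'] (min_width=15, slack=1)
Line 5: ['sweet', 'be'] (min_width=8, slack=8)
Line 6: ['progress'] (min_width=8, slack=8)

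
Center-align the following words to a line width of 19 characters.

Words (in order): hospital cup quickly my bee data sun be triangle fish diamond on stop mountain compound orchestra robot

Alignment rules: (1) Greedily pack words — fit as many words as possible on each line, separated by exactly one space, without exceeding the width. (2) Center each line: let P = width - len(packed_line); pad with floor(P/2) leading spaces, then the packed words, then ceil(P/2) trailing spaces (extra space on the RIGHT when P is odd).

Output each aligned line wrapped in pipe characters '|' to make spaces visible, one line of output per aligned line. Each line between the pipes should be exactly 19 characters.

Answer: |   hospital cup    |
|quickly my bee data|
|  sun be triangle  |
|  fish diamond on  |
|   stop mountain   |
|compound orchestra |
|       robot       |

Derivation:
Line 1: ['hospital', 'cup'] (min_width=12, slack=7)
Line 2: ['quickly', 'my', 'bee', 'data'] (min_width=19, slack=0)
Line 3: ['sun', 'be', 'triangle'] (min_width=15, slack=4)
Line 4: ['fish', 'diamond', 'on'] (min_width=15, slack=4)
Line 5: ['stop', 'mountain'] (min_width=13, slack=6)
Line 6: ['compound', 'orchestra'] (min_width=18, slack=1)
Line 7: ['robot'] (min_width=5, slack=14)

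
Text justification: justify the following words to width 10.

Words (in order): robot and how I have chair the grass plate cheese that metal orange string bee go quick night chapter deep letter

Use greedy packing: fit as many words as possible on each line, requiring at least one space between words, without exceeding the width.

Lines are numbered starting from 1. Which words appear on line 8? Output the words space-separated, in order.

Answer: orange

Derivation:
Line 1: ['robot', 'and'] (min_width=9, slack=1)
Line 2: ['how', 'I', 'have'] (min_width=10, slack=0)
Line 3: ['chair', 'the'] (min_width=9, slack=1)
Line 4: ['grass'] (min_width=5, slack=5)
Line 5: ['plate'] (min_width=5, slack=5)
Line 6: ['cheese'] (min_width=6, slack=4)
Line 7: ['that', 'metal'] (min_width=10, slack=0)
Line 8: ['orange'] (min_width=6, slack=4)
Line 9: ['string', 'bee'] (min_width=10, slack=0)
Line 10: ['go', 'quick'] (min_width=8, slack=2)
Line 11: ['night'] (min_width=5, slack=5)
Line 12: ['chapter'] (min_width=7, slack=3)
Line 13: ['deep'] (min_width=4, slack=6)
Line 14: ['letter'] (min_width=6, slack=4)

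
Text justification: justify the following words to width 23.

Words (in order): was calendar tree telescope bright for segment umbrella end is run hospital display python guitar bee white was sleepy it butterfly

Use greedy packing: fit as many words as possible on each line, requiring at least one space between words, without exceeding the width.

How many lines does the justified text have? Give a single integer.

Answer: 6

Derivation:
Line 1: ['was', 'calendar', 'tree'] (min_width=17, slack=6)
Line 2: ['telescope', 'bright', 'for'] (min_width=20, slack=3)
Line 3: ['segment', 'umbrella', 'end', 'is'] (min_width=23, slack=0)
Line 4: ['run', 'hospital', 'display'] (min_width=20, slack=3)
Line 5: ['python', 'guitar', 'bee', 'white'] (min_width=23, slack=0)
Line 6: ['was', 'sleepy', 'it', 'butterfly'] (min_width=23, slack=0)
Total lines: 6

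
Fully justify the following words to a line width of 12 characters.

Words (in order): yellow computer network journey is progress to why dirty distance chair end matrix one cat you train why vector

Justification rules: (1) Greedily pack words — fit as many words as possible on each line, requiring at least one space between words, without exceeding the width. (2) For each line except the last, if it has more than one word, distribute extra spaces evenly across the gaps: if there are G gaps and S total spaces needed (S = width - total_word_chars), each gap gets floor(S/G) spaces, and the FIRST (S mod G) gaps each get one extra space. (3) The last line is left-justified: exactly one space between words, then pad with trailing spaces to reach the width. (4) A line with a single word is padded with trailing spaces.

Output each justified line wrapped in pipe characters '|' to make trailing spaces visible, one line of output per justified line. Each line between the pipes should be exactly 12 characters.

Line 1: ['yellow'] (min_width=6, slack=6)
Line 2: ['computer'] (min_width=8, slack=4)
Line 3: ['network'] (min_width=7, slack=5)
Line 4: ['journey', 'is'] (min_width=10, slack=2)
Line 5: ['progress', 'to'] (min_width=11, slack=1)
Line 6: ['why', 'dirty'] (min_width=9, slack=3)
Line 7: ['distance'] (min_width=8, slack=4)
Line 8: ['chair', 'end'] (min_width=9, slack=3)
Line 9: ['matrix', 'one'] (min_width=10, slack=2)
Line 10: ['cat', 'you'] (min_width=7, slack=5)
Line 11: ['train', 'why'] (min_width=9, slack=3)
Line 12: ['vector'] (min_width=6, slack=6)

Answer: |yellow      |
|computer    |
|network     |
|journey   is|
|progress  to|
|why    dirty|
|distance    |
|chair    end|
|matrix   one|
|cat      you|
|train    why|
|vector      |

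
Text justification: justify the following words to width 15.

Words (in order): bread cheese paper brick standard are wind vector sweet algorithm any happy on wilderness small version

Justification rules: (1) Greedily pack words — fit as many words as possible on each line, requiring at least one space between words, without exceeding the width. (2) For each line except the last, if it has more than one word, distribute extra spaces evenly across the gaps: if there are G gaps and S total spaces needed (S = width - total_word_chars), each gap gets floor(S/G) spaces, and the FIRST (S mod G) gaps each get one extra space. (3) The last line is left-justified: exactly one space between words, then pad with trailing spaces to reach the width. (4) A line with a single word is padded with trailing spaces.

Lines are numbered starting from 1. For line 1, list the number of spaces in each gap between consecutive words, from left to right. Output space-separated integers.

Line 1: ['bread', 'cheese'] (min_width=12, slack=3)
Line 2: ['paper', 'brick'] (min_width=11, slack=4)
Line 3: ['standard', 'are'] (min_width=12, slack=3)
Line 4: ['wind', 'vector'] (min_width=11, slack=4)
Line 5: ['sweet', 'algorithm'] (min_width=15, slack=0)
Line 6: ['any', 'happy', 'on'] (min_width=12, slack=3)
Line 7: ['wilderness'] (min_width=10, slack=5)
Line 8: ['small', 'version'] (min_width=13, slack=2)

Answer: 4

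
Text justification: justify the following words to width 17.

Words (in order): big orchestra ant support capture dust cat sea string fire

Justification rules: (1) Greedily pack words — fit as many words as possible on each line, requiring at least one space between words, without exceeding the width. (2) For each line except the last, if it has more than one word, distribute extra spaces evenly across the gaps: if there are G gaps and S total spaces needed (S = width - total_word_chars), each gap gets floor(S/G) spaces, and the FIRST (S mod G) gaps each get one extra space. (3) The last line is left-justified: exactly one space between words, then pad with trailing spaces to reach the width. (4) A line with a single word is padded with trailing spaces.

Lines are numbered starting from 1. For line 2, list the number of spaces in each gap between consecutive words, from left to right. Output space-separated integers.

Answer: 3

Derivation:
Line 1: ['big', 'orchestra', 'ant'] (min_width=17, slack=0)
Line 2: ['support', 'capture'] (min_width=15, slack=2)
Line 3: ['dust', 'cat', 'sea'] (min_width=12, slack=5)
Line 4: ['string', 'fire'] (min_width=11, slack=6)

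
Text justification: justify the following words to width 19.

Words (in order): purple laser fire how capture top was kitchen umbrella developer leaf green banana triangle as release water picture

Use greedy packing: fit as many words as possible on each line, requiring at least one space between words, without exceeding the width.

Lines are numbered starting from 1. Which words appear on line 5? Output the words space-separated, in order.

Answer: green banana

Derivation:
Line 1: ['purple', 'laser', 'fire'] (min_width=17, slack=2)
Line 2: ['how', 'capture', 'top', 'was'] (min_width=19, slack=0)
Line 3: ['kitchen', 'umbrella'] (min_width=16, slack=3)
Line 4: ['developer', 'leaf'] (min_width=14, slack=5)
Line 5: ['green', 'banana'] (min_width=12, slack=7)
Line 6: ['triangle', 'as', 'release'] (min_width=19, slack=0)
Line 7: ['water', 'picture'] (min_width=13, slack=6)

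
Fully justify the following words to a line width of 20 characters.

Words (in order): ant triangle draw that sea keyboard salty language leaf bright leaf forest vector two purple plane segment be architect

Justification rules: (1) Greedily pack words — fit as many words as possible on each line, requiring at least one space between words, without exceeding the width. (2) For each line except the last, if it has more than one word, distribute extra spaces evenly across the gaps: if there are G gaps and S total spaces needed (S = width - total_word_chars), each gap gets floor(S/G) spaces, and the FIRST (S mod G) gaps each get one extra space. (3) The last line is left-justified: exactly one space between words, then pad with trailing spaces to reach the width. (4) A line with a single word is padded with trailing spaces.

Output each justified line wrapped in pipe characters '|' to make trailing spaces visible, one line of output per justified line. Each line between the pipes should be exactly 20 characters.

Answer: |ant   triangle  draw|
|that   sea  keyboard|
|salty  language leaf|
|bright  leaf  forest|
|vector   two  purple|
|plane   segment   be|
|architect           |

Derivation:
Line 1: ['ant', 'triangle', 'draw'] (min_width=17, slack=3)
Line 2: ['that', 'sea', 'keyboard'] (min_width=17, slack=3)
Line 3: ['salty', 'language', 'leaf'] (min_width=19, slack=1)
Line 4: ['bright', 'leaf', 'forest'] (min_width=18, slack=2)
Line 5: ['vector', 'two', 'purple'] (min_width=17, slack=3)
Line 6: ['plane', 'segment', 'be'] (min_width=16, slack=4)
Line 7: ['architect'] (min_width=9, slack=11)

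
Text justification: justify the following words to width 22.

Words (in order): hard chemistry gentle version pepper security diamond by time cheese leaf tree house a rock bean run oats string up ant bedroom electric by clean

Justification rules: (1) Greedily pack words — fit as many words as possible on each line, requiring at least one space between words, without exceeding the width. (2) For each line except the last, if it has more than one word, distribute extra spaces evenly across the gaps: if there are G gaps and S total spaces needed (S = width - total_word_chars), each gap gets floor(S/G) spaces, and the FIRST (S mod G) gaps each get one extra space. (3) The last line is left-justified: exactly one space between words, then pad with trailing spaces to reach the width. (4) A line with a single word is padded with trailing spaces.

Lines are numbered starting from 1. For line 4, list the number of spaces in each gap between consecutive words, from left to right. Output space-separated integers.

Answer: 2 1 1

Derivation:
Line 1: ['hard', 'chemistry', 'gentle'] (min_width=21, slack=1)
Line 2: ['version', 'pepper'] (min_width=14, slack=8)
Line 3: ['security', 'diamond', 'by'] (min_width=19, slack=3)
Line 4: ['time', 'cheese', 'leaf', 'tree'] (min_width=21, slack=1)
Line 5: ['house', 'a', 'rock', 'bean', 'run'] (min_width=21, slack=1)
Line 6: ['oats', 'string', 'up', 'ant'] (min_width=18, slack=4)
Line 7: ['bedroom', 'electric', 'by'] (min_width=19, slack=3)
Line 8: ['clean'] (min_width=5, slack=17)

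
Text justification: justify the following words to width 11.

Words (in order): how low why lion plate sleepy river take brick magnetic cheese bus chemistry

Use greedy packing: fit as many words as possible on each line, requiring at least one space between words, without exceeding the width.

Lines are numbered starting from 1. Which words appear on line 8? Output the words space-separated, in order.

Answer: chemistry

Derivation:
Line 1: ['how', 'low', 'why'] (min_width=11, slack=0)
Line 2: ['lion', 'plate'] (min_width=10, slack=1)
Line 3: ['sleepy'] (min_width=6, slack=5)
Line 4: ['river', 'take'] (min_width=10, slack=1)
Line 5: ['brick'] (min_width=5, slack=6)
Line 6: ['magnetic'] (min_width=8, slack=3)
Line 7: ['cheese', 'bus'] (min_width=10, slack=1)
Line 8: ['chemistry'] (min_width=9, slack=2)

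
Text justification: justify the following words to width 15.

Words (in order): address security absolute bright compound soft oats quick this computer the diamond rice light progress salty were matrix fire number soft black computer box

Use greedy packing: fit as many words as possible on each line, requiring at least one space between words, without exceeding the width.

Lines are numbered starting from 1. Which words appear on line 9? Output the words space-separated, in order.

Answer: salty were

Derivation:
Line 1: ['address'] (min_width=7, slack=8)
Line 2: ['security'] (min_width=8, slack=7)
Line 3: ['absolute', 'bright'] (min_width=15, slack=0)
Line 4: ['compound', 'soft'] (min_width=13, slack=2)
Line 5: ['oats', 'quick', 'this'] (min_width=15, slack=0)
Line 6: ['computer', 'the'] (min_width=12, slack=3)
Line 7: ['diamond', 'rice'] (min_width=12, slack=3)
Line 8: ['light', 'progress'] (min_width=14, slack=1)
Line 9: ['salty', 'were'] (min_width=10, slack=5)
Line 10: ['matrix', 'fire'] (min_width=11, slack=4)
Line 11: ['number', 'soft'] (min_width=11, slack=4)
Line 12: ['black', 'computer'] (min_width=14, slack=1)
Line 13: ['box'] (min_width=3, slack=12)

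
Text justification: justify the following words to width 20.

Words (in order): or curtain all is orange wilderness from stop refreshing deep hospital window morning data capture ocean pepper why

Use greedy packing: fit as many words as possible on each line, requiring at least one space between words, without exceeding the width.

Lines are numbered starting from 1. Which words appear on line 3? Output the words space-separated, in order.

Answer: from stop refreshing

Derivation:
Line 1: ['or', 'curtain', 'all', 'is'] (min_width=17, slack=3)
Line 2: ['orange', 'wilderness'] (min_width=17, slack=3)
Line 3: ['from', 'stop', 'refreshing'] (min_width=20, slack=0)
Line 4: ['deep', 'hospital', 'window'] (min_width=20, slack=0)
Line 5: ['morning', 'data', 'capture'] (min_width=20, slack=0)
Line 6: ['ocean', 'pepper', 'why'] (min_width=16, slack=4)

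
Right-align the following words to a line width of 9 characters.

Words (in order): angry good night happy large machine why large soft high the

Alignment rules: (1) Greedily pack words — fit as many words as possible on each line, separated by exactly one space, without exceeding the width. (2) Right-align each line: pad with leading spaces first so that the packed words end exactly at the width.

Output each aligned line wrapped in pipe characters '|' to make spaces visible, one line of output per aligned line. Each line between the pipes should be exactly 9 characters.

Line 1: ['angry'] (min_width=5, slack=4)
Line 2: ['good'] (min_width=4, slack=5)
Line 3: ['night'] (min_width=5, slack=4)
Line 4: ['happy'] (min_width=5, slack=4)
Line 5: ['large'] (min_width=5, slack=4)
Line 6: ['machine'] (min_width=7, slack=2)
Line 7: ['why', 'large'] (min_width=9, slack=0)
Line 8: ['soft', 'high'] (min_width=9, slack=0)
Line 9: ['the'] (min_width=3, slack=6)

Answer: |    angry|
|     good|
|    night|
|    happy|
|    large|
|  machine|
|why large|
|soft high|
|      the|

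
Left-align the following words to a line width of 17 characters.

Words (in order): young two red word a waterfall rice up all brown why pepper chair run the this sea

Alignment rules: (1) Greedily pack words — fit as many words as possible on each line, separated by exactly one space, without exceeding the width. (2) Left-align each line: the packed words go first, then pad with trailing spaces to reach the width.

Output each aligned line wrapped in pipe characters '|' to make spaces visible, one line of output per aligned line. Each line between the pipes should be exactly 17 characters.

Line 1: ['young', 'two', 'red'] (min_width=13, slack=4)
Line 2: ['word', 'a', 'waterfall'] (min_width=16, slack=1)
Line 3: ['rice', 'up', 'all', 'brown'] (min_width=17, slack=0)
Line 4: ['why', 'pepper', 'chair'] (min_width=16, slack=1)
Line 5: ['run', 'the', 'this', 'sea'] (min_width=16, slack=1)

Answer: |young two red    |
|word a waterfall |
|rice up all brown|
|why pepper chair |
|run the this sea |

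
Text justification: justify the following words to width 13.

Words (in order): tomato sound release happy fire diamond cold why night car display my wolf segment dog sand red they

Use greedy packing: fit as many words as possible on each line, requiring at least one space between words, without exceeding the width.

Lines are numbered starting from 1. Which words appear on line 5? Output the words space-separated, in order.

Line 1: ['tomato', 'sound'] (min_width=12, slack=1)
Line 2: ['release', 'happy'] (min_width=13, slack=0)
Line 3: ['fire', 'diamond'] (min_width=12, slack=1)
Line 4: ['cold', 'why'] (min_width=8, slack=5)
Line 5: ['night', 'car'] (min_width=9, slack=4)
Line 6: ['display', 'my'] (min_width=10, slack=3)
Line 7: ['wolf', 'segment'] (min_width=12, slack=1)
Line 8: ['dog', 'sand', 'red'] (min_width=12, slack=1)
Line 9: ['they'] (min_width=4, slack=9)

Answer: night car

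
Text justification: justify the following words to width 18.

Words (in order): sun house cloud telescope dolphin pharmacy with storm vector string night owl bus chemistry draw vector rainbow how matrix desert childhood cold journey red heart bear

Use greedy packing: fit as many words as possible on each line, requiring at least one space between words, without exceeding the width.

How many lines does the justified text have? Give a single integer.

Line 1: ['sun', 'house', 'cloud'] (min_width=15, slack=3)
Line 2: ['telescope', 'dolphin'] (min_width=17, slack=1)
Line 3: ['pharmacy', 'with'] (min_width=13, slack=5)
Line 4: ['storm', 'vector'] (min_width=12, slack=6)
Line 5: ['string', 'night', 'owl'] (min_width=16, slack=2)
Line 6: ['bus', 'chemistry', 'draw'] (min_width=18, slack=0)
Line 7: ['vector', 'rainbow', 'how'] (min_width=18, slack=0)
Line 8: ['matrix', 'desert'] (min_width=13, slack=5)
Line 9: ['childhood', 'cold'] (min_width=14, slack=4)
Line 10: ['journey', 'red', 'heart'] (min_width=17, slack=1)
Line 11: ['bear'] (min_width=4, slack=14)
Total lines: 11

Answer: 11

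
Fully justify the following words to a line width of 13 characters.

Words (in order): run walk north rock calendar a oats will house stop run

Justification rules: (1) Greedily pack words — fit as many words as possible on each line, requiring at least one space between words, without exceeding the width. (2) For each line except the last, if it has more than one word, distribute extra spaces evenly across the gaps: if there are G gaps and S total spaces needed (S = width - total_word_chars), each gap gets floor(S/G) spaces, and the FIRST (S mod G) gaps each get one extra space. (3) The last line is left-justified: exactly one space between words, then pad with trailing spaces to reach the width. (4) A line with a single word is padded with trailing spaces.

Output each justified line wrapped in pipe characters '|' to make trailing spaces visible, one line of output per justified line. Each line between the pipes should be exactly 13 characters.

Line 1: ['run', 'walk'] (min_width=8, slack=5)
Line 2: ['north', 'rock'] (min_width=10, slack=3)
Line 3: ['calendar', 'a'] (min_width=10, slack=3)
Line 4: ['oats', 'will'] (min_width=9, slack=4)
Line 5: ['house', 'stop'] (min_width=10, slack=3)
Line 6: ['run'] (min_width=3, slack=10)

Answer: |run      walk|
|north    rock|
|calendar    a|
|oats     will|
|house    stop|
|run          |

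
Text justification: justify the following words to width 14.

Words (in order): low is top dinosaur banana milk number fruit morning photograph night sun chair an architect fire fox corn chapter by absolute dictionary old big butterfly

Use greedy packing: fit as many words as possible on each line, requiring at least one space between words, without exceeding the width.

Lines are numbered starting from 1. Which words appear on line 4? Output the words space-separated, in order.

Line 1: ['low', 'is', 'top'] (min_width=10, slack=4)
Line 2: ['dinosaur'] (min_width=8, slack=6)
Line 3: ['banana', 'milk'] (min_width=11, slack=3)
Line 4: ['number', 'fruit'] (min_width=12, slack=2)
Line 5: ['morning'] (min_width=7, slack=7)
Line 6: ['photograph'] (min_width=10, slack=4)
Line 7: ['night', 'sun'] (min_width=9, slack=5)
Line 8: ['chair', 'an'] (min_width=8, slack=6)
Line 9: ['architect', 'fire'] (min_width=14, slack=0)
Line 10: ['fox', 'corn'] (min_width=8, slack=6)
Line 11: ['chapter', 'by'] (min_width=10, slack=4)
Line 12: ['absolute'] (min_width=8, slack=6)
Line 13: ['dictionary', 'old'] (min_width=14, slack=0)
Line 14: ['big', 'butterfly'] (min_width=13, slack=1)

Answer: number fruit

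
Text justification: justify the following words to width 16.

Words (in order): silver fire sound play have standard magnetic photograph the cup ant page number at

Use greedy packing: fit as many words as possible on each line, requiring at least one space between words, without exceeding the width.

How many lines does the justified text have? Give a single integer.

Line 1: ['silver', 'fire'] (min_width=11, slack=5)
Line 2: ['sound', 'play', 'have'] (min_width=15, slack=1)
Line 3: ['standard'] (min_width=8, slack=8)
Line 4: ['magnetic'] (min_width=8, slack=8)
Line 5: ['photograph', 'the'] (min_width=14, slack=2)
Line 6: ['cup', 'ant', 'page'] (min_width=12, slack=4)
Line 7: ['number', 'at'] (min_width=9, slack=7)
Total lines: 7

Answer: 7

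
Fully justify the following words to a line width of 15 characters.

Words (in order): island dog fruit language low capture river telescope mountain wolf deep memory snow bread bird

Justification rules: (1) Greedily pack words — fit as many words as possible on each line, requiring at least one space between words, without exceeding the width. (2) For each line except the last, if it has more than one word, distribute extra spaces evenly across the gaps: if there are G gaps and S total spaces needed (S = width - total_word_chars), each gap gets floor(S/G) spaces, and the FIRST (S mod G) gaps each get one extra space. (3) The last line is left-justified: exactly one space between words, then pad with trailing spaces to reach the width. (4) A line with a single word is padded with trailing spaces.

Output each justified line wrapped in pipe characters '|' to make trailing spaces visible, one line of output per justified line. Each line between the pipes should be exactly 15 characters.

Line 1: ['island', 'dog'] (min_width=10, slack=5)
Line 2: ['fruit', 'language'] (min_width=14, slack=1)
Line 3: ['low', 'capture'] (min_width=11, slack=4)
Line 4: ['river', 'telescope'] (min_width=15, slack=0)
Line 5: ['mountain', 'wolf'] (min_width=13, slack=2)
Line 6: ['deep', 'memory'] (min_width=11, slack=4)
Line 7: ['snow', 'bread', 'bird'] (min_width=15, slack=0)

Answer: |island      dog|
|fruit  language|
|low     capture|
|river telescope|
|mountain   wolf|
|deep     memory|
|snow bread bird|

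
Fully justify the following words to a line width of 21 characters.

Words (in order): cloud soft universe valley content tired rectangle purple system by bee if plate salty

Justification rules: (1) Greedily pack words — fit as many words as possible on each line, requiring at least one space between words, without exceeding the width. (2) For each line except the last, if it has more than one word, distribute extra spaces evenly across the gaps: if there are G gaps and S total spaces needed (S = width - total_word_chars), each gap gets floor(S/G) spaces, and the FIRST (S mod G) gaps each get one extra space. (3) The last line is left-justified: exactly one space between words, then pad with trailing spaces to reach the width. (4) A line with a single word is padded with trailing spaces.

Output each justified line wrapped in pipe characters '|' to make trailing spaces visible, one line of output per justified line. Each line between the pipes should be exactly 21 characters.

Answer: |cloud  soft  universe|
|valley  content tired|
|rectangle      purple|
|system   by   bee  if|
|plate salty          |

Derivation:
Line 1: ['cloud', 'soft', 'universe'] (min_width=19, slack=2)
Line 2: ['valley', 'content', 'tired'] (min_width=20, slack=1)
Line 3: ['rectangle', 'purple'] (min_width=16, slack=5)
Line 4: ['system', 'by', 'bee', 'if'] (min_width=16, slack=5)
Line 5: ['plate', 'salty'] (min_width=11, slack=10)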